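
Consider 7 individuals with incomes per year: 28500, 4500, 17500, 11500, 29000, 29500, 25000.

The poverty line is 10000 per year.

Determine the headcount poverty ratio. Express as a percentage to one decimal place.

1 of the 7 individuals have income below 10000.
H = 1/7 = 14.3%.

14.3%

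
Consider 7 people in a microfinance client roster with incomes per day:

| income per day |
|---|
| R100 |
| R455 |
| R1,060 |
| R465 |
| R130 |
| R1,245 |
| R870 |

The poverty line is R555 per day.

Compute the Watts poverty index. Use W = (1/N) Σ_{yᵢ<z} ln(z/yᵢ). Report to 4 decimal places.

0.5058

Below the line: R100, R130, R455, R465 (q = 4 of N = 7).
Log shortfalls: ln(555/100) = 1.7138; ln(555/130) = 1.4514; ln(555/455) = 0.1987; ln(555/465) = 0.1769.
W = 3.540833 / 7 = 0.5058.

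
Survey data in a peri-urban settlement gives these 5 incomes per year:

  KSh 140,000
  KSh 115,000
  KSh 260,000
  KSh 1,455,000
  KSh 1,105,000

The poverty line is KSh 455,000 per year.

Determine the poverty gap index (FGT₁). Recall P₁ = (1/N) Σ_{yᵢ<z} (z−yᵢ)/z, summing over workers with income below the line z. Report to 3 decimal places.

0.374

Poor units: KSh 115,000, KSh 140,000, KSh 260,000 (q = 3 of N = 5).
Gap ratios (z−y)/z: (455000−115000)/455000 = 0.7473; (455000−140000)/455000 = 0.6923; (455000−260000)/455000 = 0.4286.
Sum of shortfalls = 1.868132; P₁ averages over all N: 1.868132 / 5 = 0.374.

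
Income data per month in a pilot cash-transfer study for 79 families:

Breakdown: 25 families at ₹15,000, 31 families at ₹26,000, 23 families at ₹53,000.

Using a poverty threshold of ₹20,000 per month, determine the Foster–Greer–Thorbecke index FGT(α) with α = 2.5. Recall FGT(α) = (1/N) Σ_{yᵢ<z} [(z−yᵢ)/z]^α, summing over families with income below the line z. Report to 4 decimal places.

Poor units: 25×₹15,000 (q = 25 of N = 79).
Gap ratios (z−y)/z: (20000−15000)/20000 = 0.2500 (×25).
Raised to α = 2.5: 0.03125 (×25).
Sum = 0.781250; FGT(2.5) = 0.781250 / 79 = 0.0099.

0.0099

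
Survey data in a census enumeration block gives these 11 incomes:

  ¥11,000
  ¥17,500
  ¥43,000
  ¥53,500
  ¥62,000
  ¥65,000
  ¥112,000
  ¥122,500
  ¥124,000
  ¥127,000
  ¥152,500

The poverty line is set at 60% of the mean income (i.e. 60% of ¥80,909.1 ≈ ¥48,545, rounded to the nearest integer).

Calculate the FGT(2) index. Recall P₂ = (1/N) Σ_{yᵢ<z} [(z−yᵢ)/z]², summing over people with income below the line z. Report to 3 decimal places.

0.093

Below the line: ¥11,000, ¥17,500, ¥43,000 (q = 3 of N = 11).
Normalized shortfalls: (48545−11000)/48545 = 0.7734; (48545−17500)/48545 = 0.6395; (48545−43000)/48545 = 0.1142.
Squared: 0.5982; 0.4090; 0.0130.
Sum = 1.020177; P₂ = 1.020177 / 11 = 0.093.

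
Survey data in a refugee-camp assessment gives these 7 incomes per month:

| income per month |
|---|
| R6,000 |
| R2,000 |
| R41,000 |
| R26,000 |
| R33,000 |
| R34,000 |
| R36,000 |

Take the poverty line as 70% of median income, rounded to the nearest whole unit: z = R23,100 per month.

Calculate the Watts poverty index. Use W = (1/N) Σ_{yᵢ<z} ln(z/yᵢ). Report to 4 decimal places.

0.5421

Below z: R2,000, R6,000 (q = 2 of N = 7).
Log shortfalls: ln(23100/2000) = 2.4467; ln(23100/6000) = 1.3481.
W = 3.794759 / 7 = 0.5421.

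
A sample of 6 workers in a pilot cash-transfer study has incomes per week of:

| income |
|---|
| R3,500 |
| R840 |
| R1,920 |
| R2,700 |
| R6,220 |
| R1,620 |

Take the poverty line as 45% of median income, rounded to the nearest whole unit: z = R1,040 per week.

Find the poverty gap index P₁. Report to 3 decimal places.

Below the line: R840 (q = 1 of N = 6).
Shortfall ratios: (1040−840)/1040 = 0.1923.
Σ = 0.192308. Dividing by the full population N = 6 gives P₁ = 0.032.

0.032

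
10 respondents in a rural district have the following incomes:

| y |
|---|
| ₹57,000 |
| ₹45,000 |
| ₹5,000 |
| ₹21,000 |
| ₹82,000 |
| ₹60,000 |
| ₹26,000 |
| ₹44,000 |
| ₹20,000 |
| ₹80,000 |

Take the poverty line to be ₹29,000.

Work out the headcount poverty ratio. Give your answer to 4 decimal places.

0.4000

4 of the 10 respondents have income below ₹29,000.
H = 4/10 = 0.4000.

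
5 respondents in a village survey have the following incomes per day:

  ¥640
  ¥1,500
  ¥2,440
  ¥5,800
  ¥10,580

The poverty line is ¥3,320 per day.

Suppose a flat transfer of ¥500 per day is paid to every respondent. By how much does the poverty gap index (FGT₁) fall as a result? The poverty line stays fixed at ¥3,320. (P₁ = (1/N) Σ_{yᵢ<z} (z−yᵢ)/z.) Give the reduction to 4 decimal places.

Before: below the line — ¥640, ¥1,500, ¥2,440; poverty gap index (FGT₁) = 0.324096.
After the ¥500 transfer: below the line — ¥1,140, ¥2,000, ¥2,940; poverty gap index (FGT₁) = 0.233735.
Reduction = 0.324096 − 0.233735 = 0.0904.

0.0904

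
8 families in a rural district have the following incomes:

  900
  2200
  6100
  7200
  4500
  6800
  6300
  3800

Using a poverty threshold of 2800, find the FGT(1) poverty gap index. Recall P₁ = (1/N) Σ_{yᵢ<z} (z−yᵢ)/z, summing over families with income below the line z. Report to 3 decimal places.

Poor units: 900, 2200 (q = 2 of N = 8).
Normalized shortfalls: (2800−900)/2800 = 0.6786; (2800−2200)/2800 = 0.2143.
Sum of shortfalls = 0.892857; P₁ averages over all N: 0.892857 / 8 = 0.112.

0.112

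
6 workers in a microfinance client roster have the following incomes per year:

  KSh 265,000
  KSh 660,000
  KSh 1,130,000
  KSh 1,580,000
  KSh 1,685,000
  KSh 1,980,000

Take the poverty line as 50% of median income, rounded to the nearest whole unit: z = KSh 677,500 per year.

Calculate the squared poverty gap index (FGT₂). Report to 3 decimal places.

0.062

Incomes under z: KSh 265,000, KSh 660,000 (q = 2 of N = 6).
Normalized shortfalls: (677500−265000)/677500 = 0.6089; (677500−660000)/677500 = 0.0258.
Squared: 0.3707; 0.0007.
Sum = 0.371373; P₂ = 0.371373 / 6 = 0.062.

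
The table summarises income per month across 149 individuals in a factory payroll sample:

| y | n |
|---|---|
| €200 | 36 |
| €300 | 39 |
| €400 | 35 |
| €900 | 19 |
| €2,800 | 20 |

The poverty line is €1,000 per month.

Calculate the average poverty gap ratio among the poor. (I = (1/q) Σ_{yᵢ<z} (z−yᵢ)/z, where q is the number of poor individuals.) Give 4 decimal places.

Below the line: 36×€200, 39×€300, 35×€400, 19×€900 (q = 129 of N = 149).
Shortfall ratios (z−y)/z: 0.8000 (×36), 0.7000 (×39), 0.6000 (×35), 0.1000 (×19); sum = 79.000000.
I averages over the q = 129 poor units only: 79.000000 / 129 = 0.6124.

0.6124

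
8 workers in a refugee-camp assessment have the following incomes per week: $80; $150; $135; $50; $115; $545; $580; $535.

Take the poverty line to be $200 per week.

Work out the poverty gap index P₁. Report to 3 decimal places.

Below z: $50, $80, $115, $135, $150 (q = 5 of N = 8).
Normalized shortfalls: (200−50)/200 = 0.7500; (200−80)/200 = 0.6000; (200−115)/200 = 0.4250; (200−135)/200 = 0.3250; (200−150)/200 = 0.2500.
Sum of shortfalls = 2.350000; P₁ averages over all N: 2.350000 / 8 = 0.294.

0.294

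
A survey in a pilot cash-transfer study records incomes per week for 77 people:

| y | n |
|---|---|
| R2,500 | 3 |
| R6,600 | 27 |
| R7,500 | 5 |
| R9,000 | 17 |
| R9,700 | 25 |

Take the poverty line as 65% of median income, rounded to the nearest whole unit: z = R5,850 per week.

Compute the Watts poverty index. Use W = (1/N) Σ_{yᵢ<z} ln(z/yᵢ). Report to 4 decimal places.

0.0331

Below the line: 3×R2,500 (q = 3 of N = 77).
Log gaps: ln(5850/2500) = 0.8502 (×3).
W = 2.550453 / 77 = 0.0331.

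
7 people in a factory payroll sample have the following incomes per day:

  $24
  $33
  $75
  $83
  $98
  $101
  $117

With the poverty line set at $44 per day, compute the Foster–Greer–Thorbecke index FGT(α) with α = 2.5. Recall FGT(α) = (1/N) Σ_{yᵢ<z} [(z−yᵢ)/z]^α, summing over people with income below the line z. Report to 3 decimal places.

Incomes under z: $24, $33 (q = 2 of N = 7).
Normalized shortfalls: (44−24)/44 = 0.4545; (44−33)/44 = 0.2500.
Raised to α = 2.5: 0.13930; 0.03125.
Sum = 0.170547; FGT(2.5) = 0.170547 / 7 = 0.024.

0.024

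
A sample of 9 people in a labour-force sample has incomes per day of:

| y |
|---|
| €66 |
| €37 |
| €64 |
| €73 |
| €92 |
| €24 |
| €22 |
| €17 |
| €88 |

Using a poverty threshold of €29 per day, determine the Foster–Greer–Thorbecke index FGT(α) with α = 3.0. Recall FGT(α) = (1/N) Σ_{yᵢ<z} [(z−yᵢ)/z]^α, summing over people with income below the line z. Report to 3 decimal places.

Below z: €17, €22, €24 (q = 3 of N = 9).
Relative gaps: (29−17)/29 = 0.4138; (29−22)/29 = 0.2414; (29−24)/29 = 0.1724.
Raised to α = 3.0: 0.07085; 0.01406; 0.00513.
Sum = 0.090041; FGT(3.0) = 0.090041 / 9 = 0.010.

0.010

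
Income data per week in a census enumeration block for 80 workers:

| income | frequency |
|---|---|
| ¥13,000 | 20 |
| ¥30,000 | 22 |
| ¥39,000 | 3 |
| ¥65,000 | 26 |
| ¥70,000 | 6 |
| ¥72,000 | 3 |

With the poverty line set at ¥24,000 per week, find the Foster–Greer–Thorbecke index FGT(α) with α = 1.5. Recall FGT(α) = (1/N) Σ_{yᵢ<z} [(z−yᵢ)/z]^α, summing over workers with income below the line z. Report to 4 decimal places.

0.0776

Below z: 20×¥13,000 (q = 20 of N = 80).
Relative gaps: (24000−13000)/24000 = 0.4583 (×20).
Raised to α = 1.5: 0.31029 (×20).
Sum = 6.205863; FGT(1.5) = 6.205863 / 80 = 0.0776.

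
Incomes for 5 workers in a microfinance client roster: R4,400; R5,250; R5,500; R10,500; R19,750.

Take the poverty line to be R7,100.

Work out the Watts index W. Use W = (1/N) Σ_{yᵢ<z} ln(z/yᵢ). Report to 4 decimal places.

0.2071

Poor units: R4,400, R5,250, R5,500 (q = 3 of N = 5).
Log shortfalls: ln(7100/4400) = 0.4785; ln(7100/5250) = 0.3019; ln(7100/5500) = 0.2553.
W = 1.035704 / 5 = 0.2071.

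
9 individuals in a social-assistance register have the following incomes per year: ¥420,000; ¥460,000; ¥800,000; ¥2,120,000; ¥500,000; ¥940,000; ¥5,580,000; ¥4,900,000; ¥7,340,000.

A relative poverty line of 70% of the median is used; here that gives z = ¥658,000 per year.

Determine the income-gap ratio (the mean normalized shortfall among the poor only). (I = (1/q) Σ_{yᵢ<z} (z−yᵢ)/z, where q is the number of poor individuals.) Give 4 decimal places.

0.3009

Incomes under z: ¥420,000, ¥460,000, ¥500,000 (q = 3 of N = 9).
Shortfall ratios (z−y)/z: 0.3617, 0.3009, 0.2401; sum = 0.902736.
I averages over the q = 3 poor units only: 0.902736 / 3 = 0.3009.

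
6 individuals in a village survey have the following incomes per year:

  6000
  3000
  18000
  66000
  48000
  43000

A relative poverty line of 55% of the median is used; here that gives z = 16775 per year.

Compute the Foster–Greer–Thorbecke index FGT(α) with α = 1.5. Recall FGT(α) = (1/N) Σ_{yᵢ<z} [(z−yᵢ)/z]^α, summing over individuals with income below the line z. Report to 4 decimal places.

0.2098

Poor units: 3000, 6000 (q = 2 of N = 6).
Gap ratios (z−y)/z: (16775−3000)/16775 = 0.8212; (16775−6000)/16775 = 0.6423.
Raised to α = 1.5: 0.74412; 0.51479.
Sum = 1.258913; FGT(1.5) = 1.258913 / 6 = 0.2098.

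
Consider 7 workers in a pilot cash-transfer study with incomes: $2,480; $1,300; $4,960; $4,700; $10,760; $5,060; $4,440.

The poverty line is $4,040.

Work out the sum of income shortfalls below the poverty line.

Below the line: $1,300, $2,480 (q = 2 of N = 7).
Individual gaps: 4040−1300 = 2740; 4040−2480 = 1560.
Aggregate gap = $4,300.

$4,300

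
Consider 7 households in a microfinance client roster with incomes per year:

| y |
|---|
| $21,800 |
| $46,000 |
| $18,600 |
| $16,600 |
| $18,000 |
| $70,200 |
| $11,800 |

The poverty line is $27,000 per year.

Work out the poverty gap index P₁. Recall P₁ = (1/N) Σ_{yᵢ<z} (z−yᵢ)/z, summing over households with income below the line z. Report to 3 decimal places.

0.255

Poor units: $11,800, $16,600, $18,000, $18,600, $21,800 (q = 5 of N = 7).
Gap ratios (z−y)/z: (27000−11800)/27000 = 0.5630; (27000−16600)/27000 = 0.3852; (27000−18000)/27000 = 0.3333; (27000−18600)/27000 = 0.3111; (27000−21800)/27000 = 0.1926.
Σ = 1.785185. Dividing by the full population N = 7 gives P₁ = 0.255.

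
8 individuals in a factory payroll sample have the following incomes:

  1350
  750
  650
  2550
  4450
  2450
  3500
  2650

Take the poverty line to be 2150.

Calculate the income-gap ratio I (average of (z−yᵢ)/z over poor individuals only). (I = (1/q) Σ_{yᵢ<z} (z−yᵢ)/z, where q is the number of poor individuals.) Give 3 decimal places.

0.574

Below z: 650, 750, 1350 (q = 3 of N = 8).
Relative gaps: 0.6977, 0.6512, 0.3721; sum = 1.720930.
I averages over the q = 3 poor units only: 1.720930 / 3 = 0.574.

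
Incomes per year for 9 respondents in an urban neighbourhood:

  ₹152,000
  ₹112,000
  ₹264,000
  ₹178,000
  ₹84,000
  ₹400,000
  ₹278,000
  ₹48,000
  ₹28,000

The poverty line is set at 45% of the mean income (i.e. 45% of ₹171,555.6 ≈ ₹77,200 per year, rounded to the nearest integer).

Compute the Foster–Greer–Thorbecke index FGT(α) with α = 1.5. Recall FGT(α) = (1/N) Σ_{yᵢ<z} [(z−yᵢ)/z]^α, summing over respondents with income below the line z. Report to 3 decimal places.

Below the line: ₹28,000, ₹48,000 (q = 2 of N = 9).
Shortfall ratios: (77200−28000)/77200 = 0.6373; (77200−48000)/77200 = 0.3782.
Raised to α = 1.5: 0.50877; 0.23262.
Sum = 0.741391; FGT(1.5) = 0.741391 / 9 = 0.082.

0.082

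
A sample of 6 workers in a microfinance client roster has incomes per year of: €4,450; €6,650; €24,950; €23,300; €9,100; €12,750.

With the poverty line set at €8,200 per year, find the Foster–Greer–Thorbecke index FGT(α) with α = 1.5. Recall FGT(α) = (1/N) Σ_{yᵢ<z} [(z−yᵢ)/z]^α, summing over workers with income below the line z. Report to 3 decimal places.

0.065

Poor units: €4,450, €6,650 (q = 2 of N = 6).
Normalized shortfalls: (8200−4450)/8200 = 0.4573; (8200−6650)/8200 = 0.1890.
Raised to α = 1.5: 0.30926; 0.08218.
Sum = 0.391444; FGT(1.5) = 0.391444 / 6 = 0.065.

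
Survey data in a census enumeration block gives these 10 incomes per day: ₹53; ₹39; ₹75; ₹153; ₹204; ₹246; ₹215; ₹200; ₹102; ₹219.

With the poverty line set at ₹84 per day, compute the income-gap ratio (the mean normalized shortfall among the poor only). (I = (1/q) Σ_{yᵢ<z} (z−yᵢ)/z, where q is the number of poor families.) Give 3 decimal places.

0.337

Poor units: ₹39, ₹53, ₹75 (q = 3 of N = 10).
Relative gaps: 0.5357, 0.3690, 0.1071; sum = 1.011905.
The income-gap ratio divides by q (the poor only): 1.011905 / 3 = 0.337.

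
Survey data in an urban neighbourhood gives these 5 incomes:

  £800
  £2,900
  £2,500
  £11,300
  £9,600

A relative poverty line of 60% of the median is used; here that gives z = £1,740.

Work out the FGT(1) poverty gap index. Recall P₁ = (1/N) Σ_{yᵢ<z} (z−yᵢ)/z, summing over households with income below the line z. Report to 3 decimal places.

0.108

Below z: £800 (q = 1 of N = 5).
Gap ratios (z−y)/z: (1740−800)/1740 = 0.5402.
Sum of shortfalls = 0.540230; P₁ averages over all N: 0.540230 / 5 = 0.108.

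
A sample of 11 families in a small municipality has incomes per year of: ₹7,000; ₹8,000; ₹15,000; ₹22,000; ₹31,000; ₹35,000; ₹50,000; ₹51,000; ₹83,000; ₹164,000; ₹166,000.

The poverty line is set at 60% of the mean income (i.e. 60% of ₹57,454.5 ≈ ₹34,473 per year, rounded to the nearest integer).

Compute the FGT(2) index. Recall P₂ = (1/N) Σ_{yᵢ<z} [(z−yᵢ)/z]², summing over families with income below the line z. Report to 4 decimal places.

Poor units: ₹7,000, ₹8,000, ₹15,000, ₹22,000, ₹31,000 (q = 5 of N = 11).
Gap ratios (z−y)/z: (34473−7000)/34473 = 0.7969; (34473−8000)/34473 = 0.7679; (34473−15000)/34473 = 0.5649; (34473−22000)/34473 = 0.3618; (34473−31000)/34473 = 0.1007.
Squared: 0.6351; 0.5897; 0.3191; 0.1309; 0.0101.
Sum = 1.684989; P₂ = 1.684989 / 11 = 0.1532.

0.1532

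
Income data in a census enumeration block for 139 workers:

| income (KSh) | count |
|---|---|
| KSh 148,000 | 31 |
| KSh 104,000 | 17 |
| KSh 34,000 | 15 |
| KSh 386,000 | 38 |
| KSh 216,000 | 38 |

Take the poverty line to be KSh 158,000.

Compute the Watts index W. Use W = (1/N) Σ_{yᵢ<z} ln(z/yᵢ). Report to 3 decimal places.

Below z: 15×KSh 34,000, 17×KSh 104,000, 31×KSh 148,000 (q = 63 of N = 139).
ln(z/y) terms: ln(158000/34000) = 1.5362 (×15); ln(158000/104000) = 0.4182 (×17); ln(158000/148000) = 0.0654 (×31).
W = 32.179853 / 139 = 0.232.

0.232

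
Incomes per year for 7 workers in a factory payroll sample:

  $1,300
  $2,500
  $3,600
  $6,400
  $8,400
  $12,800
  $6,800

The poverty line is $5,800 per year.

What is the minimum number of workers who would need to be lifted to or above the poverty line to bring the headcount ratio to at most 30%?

Currently q = 3 of N = 7 are below the line (H = 0.429).
A headcount ratio of at most 30% allows at most ⌊0.30 × 7⌋ = 2 poor workers.
So at least 3 − 2 = 1 must be lifted.

1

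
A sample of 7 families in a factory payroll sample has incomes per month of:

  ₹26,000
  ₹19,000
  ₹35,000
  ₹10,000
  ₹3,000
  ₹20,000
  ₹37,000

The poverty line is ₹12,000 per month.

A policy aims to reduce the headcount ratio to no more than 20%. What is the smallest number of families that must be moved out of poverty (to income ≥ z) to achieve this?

1

2 of the 7 families are poor, so H = 2/7 = 0.286.
A headcount ratio of at most 20% allows at most ⌊0.20 × 7⌋ = 1 poor families.
So at least 2 − 1 = 1 must be lifted.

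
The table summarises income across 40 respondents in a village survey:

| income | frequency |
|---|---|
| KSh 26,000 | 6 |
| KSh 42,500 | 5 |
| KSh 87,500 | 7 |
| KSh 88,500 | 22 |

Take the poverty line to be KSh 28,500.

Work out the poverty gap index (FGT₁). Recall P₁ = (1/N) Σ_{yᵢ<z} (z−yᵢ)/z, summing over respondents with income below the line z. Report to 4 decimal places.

Below the line: 6×KSh 26,000 (q = 6 of N = 40).
Shortfall ratios: (28500−26000)/28500 = 0.0877 (×6).
Σ = 0.526316. Dividing by the full population N = 40 gives P₁ = 0.0132.

0.0132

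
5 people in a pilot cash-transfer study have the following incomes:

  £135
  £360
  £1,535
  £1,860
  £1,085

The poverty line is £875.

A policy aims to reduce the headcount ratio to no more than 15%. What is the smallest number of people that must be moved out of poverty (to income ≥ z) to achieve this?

2

Currently q = 2 of N = 5 are below the line (H = 0.400).
A headcount ratio of at most 15% allows at most ⌊0.15 × 5⌋ = 0 poor people.
So at least 2 − 0 = 2 must be lifted.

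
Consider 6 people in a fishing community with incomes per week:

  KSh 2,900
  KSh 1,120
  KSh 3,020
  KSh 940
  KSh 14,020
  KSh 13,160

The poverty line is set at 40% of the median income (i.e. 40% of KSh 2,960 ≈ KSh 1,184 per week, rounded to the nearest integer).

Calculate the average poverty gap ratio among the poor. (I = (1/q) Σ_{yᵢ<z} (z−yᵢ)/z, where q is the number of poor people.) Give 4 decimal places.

Incomes under z: KSh 940, KSh 1,120 (q = 2 of N = 6).
Shortfall ratios (z−y)/z: 0.2061, 0.0541; sum = 0.260135.
The income-gap ratio divides by q (the poor only): 0.260135 / 2 = 0.1301.

0.1301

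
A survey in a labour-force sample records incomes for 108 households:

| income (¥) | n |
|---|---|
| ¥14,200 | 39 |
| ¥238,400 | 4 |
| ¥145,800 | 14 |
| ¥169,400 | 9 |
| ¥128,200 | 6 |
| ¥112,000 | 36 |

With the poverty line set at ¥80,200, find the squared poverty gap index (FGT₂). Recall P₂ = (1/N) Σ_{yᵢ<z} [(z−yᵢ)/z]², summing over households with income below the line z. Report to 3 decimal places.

Below the line: 39×¥14,200 (q = 39 of N = 108).
Gap ratios (z−y)/z: (80200−14200)/80200 = 0.8229 (×39).
Squared: 0.6772 (×39).
Sum = 26.412149; P₂ = 26.412149 / 108 = 0.245.

0.245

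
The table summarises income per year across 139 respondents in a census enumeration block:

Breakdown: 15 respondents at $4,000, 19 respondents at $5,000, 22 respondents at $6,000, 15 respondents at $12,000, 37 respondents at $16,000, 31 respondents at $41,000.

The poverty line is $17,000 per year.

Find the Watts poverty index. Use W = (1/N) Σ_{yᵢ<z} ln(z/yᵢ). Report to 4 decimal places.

Poor units: 15×$4,000, 19×$5,000, 22×$6,000, 15×$12,000, 37×$16,000 (q = 108 of N = 139).
Log shortfalls: ln(17000/4000) = 1.4469 (×15); ln(17000/5000) = 1.2238 (×19); ln(17000/6000) = 1.0415 (×22); ln(17000/12000) = 0.3483 (×15); ln(17000/16000) = 0.0606 (×37).
W = 75.335215 / 139 = 0.5420.

0.5420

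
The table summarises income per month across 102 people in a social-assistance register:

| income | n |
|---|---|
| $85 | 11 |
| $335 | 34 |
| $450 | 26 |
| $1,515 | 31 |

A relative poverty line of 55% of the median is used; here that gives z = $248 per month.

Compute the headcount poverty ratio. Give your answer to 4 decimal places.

0.1078

11 of the 102 people have income below $248.
H = 11/102 = 0.1078.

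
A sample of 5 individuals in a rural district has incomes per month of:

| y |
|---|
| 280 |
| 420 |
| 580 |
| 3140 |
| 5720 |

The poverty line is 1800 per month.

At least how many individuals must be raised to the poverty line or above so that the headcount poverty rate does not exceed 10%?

Currently q = 3 of N = 5 are below the line (H = 0.600).
A headcount ratio of at most 10% allows at most ⌊0.10 × 5⌋ = 0 poor individuals.
So at least 3 − 0 = 3 must be lifted.

3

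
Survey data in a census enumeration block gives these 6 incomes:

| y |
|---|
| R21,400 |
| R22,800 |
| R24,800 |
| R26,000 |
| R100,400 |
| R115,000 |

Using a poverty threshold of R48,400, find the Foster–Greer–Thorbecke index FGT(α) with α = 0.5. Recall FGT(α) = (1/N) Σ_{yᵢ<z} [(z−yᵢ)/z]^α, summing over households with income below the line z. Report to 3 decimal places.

0.475

Incomes under z: R21,400, R22,800, R24,800, R26,000 (q = 4 of N = 6).
Relative gaps: (48400−21400)/48400 = 0.5579; (48400−22800)/48400 = 0.5289; (48400−24800)/48400 = 0.4876; (48400−26000)/48400 = 0.4628.
Raised to α = 0.5: 0.74689; 0.72727; 0.69829; 0.68030.
Sum = 2.852754; FGT(0.5) = 2.852754 / 6 = 0.475.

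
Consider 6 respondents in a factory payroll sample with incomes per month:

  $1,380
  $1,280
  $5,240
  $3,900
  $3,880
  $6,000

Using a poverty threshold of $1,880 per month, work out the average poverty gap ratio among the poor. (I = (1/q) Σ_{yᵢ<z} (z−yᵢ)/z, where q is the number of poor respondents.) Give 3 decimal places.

Below the line: $1,280, $1,380 (q = 2 of N = 6).
Relative gaps: 0.3191, 0.2660; sum = 0.585106.
The income-gap ratio divides by q (the poor only): 0.585106 / 2 = 0.293.

0.293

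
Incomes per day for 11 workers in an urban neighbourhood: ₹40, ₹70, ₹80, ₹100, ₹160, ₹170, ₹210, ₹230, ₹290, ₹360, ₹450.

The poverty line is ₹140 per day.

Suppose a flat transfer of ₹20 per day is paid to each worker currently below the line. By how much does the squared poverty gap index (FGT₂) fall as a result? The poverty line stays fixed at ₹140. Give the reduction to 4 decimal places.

Before: below the line — ₹40, ₹70, ₹80, ₹100; squared poverty gap index (FGT₂) = 0.093228.
After the ₹20 transfer: below the line — ₹60, ₹90, ₹100, ₹120; squared poverty gap index (FGT₂) = 0.050557.
Reduction = 0.093228 − 0.050557 = 0.0427.

0.0427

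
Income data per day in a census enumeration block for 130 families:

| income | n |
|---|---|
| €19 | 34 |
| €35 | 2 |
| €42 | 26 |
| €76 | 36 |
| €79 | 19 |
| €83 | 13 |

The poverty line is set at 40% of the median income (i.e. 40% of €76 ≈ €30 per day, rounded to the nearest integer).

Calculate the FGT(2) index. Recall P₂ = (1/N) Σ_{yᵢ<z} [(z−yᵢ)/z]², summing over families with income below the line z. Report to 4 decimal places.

0.0352

Poor units: 34×€19 (q = 34 of N = 130).
Relative gaps: (30−19)/30 = 0.3667 (×34).
Squared: 0.1344 (×34).
Sum = 4.571111; P₂ = 4.571111 / 130 = 0.0352.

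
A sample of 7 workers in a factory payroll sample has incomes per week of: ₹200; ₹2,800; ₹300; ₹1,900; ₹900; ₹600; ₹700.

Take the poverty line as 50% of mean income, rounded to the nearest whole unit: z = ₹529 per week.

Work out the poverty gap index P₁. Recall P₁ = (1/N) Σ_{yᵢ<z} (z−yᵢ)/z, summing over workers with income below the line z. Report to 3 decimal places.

Poor units: ₹200, ₹300 (q = 2 of N = 7).
Gap ratios (z−y)/z: (529−200)/529 = 0.6219; (529−300)/529 = 0.4329.
Sum of shortfalls = 1.054820; P₁ averages over all N: 1.054820 / 7 = 0.151.

0.151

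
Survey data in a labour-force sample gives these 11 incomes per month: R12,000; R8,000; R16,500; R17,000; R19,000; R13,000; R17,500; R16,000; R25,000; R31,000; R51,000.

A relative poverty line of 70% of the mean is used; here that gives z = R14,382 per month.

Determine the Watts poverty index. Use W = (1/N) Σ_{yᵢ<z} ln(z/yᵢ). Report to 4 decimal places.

Below the line: R8,000, R12,000, R13,000 (q = 3 of N = 11).
ln(z/y) terms: ln(14382/8000) = 0.5865; ln(14382/12000) = 0.1811; ln(14382/13000) = 0.1010.
W = 0.868635 / 11 = 0.0790.

0.0790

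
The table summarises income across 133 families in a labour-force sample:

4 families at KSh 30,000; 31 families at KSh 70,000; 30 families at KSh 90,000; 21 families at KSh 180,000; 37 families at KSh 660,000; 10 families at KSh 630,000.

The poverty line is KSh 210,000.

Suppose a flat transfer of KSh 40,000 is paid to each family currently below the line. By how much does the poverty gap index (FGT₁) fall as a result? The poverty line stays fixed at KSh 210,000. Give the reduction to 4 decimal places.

Before: below the line — 4×KSh 30,000, 31×KSh 70,000, 30×KSh 90,000, 21×KSh 180,000; poverty gap index (FGT₁) = 0.332617.
After the KSh 40,000 transfer: below the line — 4×KSh 70,000, 31×KSh 110,000, 30×KSh 130,000; poverty gap index (FGT₁) = 0.216971.
Reduction = 0.332617 − 0.216971 = 0.1156.

0.1156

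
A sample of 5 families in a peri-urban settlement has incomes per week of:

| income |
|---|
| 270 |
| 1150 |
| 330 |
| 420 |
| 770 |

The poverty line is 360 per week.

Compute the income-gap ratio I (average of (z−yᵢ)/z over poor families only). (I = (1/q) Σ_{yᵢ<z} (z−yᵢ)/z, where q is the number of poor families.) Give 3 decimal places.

0.167

Incomes under z: 270, 330 (q = 2 of N = 5).
Shortfall ratios (z−y)/z: 0.2500, 0.0833; sum = 0.333333.
I averages over the q = 2 poor units only: 0.333333 / 2 = 0.167.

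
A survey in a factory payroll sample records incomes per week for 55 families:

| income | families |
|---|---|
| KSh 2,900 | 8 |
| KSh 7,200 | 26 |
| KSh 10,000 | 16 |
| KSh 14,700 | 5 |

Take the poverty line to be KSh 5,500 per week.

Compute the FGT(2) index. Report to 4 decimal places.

Below the line: 8×KSh 2,900 (q = 8 of N = 55).
Relative gaps: (5500−2900)/5500 = 0.4727 (×8).
Squared: 0.2235 (×8).
Sum = 1.787769; P₂ = 1.787769 / 55 = 0.0325.

0.0325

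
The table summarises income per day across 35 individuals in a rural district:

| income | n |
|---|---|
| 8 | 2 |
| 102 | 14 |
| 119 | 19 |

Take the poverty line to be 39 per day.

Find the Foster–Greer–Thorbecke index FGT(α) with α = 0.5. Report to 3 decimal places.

Below z: 2×8 (q = 2 of N = 35).
Normalized shortfalls: (39−8)/39 = 0.7949 (×2).
Raised to α = 0.5: 0.89156 (×2).
Sum = 1.783112; FGT(0.5) = 1.783112 / 35 = 0.051.

0.051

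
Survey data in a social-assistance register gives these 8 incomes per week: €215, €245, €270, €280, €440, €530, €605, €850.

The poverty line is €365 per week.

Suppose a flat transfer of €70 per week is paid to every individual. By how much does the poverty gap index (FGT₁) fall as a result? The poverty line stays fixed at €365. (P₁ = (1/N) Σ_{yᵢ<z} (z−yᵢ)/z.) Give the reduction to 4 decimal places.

Before: below the line — €215, €245, €270, €280; poverty gap index (FGT₁) = 0.154110.
After the €70 transfer: below the line — €285, €315, €340, €350; poverty gap index (FGT₁) = 0.058219.
Reduction = 0.154110 − 0.058219 = 0.0959.

0.0959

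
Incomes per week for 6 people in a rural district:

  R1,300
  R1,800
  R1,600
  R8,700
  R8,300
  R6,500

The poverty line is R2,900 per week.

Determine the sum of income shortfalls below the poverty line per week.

Below the line: R1,300, R1,600, R1,800 (q = 3 of N = 6).
Individual gaps: 2900−1300 = 1600; 2900−1600 = 1300; 2900−1800 = 1100.
Aggregate gap = R4,000.

R4,000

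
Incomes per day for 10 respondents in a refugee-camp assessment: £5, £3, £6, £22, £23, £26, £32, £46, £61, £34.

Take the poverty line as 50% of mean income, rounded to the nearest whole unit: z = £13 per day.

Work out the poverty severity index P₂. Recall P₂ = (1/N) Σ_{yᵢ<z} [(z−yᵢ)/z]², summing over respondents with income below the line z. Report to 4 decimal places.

Below the line: £3, £5, £6 (q = 3 of N = 10).
Shortfall ratios: (13−3)/13 = 0.7692; (13−5)/13 = 0.6154; (13−6)/13 = 0.5385.
Squared: 0.5917; 0.3787; 0.2899.
Sum = 1.260355; P₂ = 1.260355 / 10 = 0.1260.

0.1260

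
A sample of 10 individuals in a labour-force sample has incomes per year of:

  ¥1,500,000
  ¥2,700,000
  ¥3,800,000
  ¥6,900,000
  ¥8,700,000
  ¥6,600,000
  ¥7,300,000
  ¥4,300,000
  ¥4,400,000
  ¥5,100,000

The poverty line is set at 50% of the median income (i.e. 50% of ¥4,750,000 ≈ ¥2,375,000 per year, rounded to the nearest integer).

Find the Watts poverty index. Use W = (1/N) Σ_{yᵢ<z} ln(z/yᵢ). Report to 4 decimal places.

Below the line: ¥1,500,000 (q = 1 of N = 10).
Log shortfalls: ln(2375000/1500000) = 0.4595.
W = 0.459532 / 10 = 0.0460.

0.0460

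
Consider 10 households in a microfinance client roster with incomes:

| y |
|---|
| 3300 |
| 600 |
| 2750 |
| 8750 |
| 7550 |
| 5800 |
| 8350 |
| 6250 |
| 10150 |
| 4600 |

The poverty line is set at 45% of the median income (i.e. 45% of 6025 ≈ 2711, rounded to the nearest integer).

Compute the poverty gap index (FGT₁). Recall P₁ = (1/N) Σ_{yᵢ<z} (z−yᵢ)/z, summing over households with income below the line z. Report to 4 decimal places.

Poor units: 600 (q = 1 of N = 10).
Shortfall ratios: (2711−600)/2711 = 0.7787.
Sum of shortfalls = 0.778679; P₁ averages over all N: 0.778679 / 10 = 0.0779.

0.0779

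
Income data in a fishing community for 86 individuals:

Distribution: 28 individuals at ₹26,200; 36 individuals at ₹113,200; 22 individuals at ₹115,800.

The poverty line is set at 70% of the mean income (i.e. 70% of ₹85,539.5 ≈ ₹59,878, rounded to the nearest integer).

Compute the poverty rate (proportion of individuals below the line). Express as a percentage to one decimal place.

28 of the 86 individuals have income below ₹59,878.
H = 28/86 = 32.6%.

32.6%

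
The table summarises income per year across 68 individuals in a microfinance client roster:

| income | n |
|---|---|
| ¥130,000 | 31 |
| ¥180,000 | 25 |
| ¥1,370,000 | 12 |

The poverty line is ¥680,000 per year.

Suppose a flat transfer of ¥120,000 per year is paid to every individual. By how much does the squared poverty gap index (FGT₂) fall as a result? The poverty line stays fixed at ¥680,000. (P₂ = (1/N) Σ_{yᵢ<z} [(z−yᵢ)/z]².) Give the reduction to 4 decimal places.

0.1999

Before: below the line — 31×¥130,000, 25×¥180,000; squared poverty gap index (FGT₂) = 0.497007.
After the ¥120,000 transfer: below the line — 31×¥250,000, 25×¥300,000; squared poverty gap index (FGT₂) = 0.297104.
Reduction = 0.497007 − 0.297104 = 0.1999.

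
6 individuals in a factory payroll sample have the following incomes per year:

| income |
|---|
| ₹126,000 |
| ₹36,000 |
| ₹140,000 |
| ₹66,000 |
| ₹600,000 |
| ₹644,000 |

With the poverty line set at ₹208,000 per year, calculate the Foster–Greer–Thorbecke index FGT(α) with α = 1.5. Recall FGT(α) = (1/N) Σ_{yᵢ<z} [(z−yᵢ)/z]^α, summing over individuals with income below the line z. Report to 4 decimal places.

0.2917

Incomes under z: ₹36,000, ₹66,000, ₹126,000, ₹140,000 (q = 4 of N = 6).
Gap ratios (z−y)/z: (208000−36000)/208000 = 0.8269; (208000−66000)/208000 = 0.6827; (208000−126000)/208000 = 0.3942; (208000−140000)/208000 = 0.3269.
Raised to α = 1.5: 0.75197; 0.56408; 0.24753; 0.18693.
Sum = 1.750495; FGT(1.5) = 1.750495 / 6 = 0.2917.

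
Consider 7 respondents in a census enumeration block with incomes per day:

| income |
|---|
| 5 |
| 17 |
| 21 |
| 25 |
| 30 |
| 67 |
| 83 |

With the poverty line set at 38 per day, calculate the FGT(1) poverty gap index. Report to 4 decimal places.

Below the line: 5, 17, 21, 25, 30 (q = 5 of N = 7).
Relative gaps: (38−5)/38 = 0.8684; (38−17)/38 = 0.5526; (38−21)/38 = 0.4474; (38−25)/38 = 0.3421; (38−30)/38 = 0.2105.
Σ = 2.421053. Dividing by the full population N = 7 gives P₁ = 0.3459.

0.3459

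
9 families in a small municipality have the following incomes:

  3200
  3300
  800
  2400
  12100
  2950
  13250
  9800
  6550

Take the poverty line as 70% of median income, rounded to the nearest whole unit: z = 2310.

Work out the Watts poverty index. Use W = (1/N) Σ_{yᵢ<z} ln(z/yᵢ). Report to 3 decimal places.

0.118

Below z: 800 (q = 1 of N = 9).
Log shortfalls: ln(2310/800) = 1.0604.
W = 1.060391 / 9 = 0.118.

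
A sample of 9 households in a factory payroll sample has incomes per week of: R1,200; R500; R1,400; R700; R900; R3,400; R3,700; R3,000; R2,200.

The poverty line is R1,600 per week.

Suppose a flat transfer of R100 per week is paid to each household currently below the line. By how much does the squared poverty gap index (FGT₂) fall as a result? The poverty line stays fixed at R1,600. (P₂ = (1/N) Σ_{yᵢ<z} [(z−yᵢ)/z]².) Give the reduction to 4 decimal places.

Before: below the line — R500, R700, R900, R1,200, R1,400; squared poverty gap index (FGT₂) = 0.117622.
After the R100 transfer: below the line — R600, R800, R1,000, R1,300, R1,500; squared poverty gap index (FGT₂) = 0.091146.
Reduction = 0.117622 − 0.091146 = 0.0265.

0.0265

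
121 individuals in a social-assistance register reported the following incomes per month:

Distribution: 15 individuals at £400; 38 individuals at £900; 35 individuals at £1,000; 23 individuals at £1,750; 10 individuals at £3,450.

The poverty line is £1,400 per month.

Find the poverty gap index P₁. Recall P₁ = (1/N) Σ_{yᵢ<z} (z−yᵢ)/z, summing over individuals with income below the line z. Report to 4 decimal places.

Poor units: 15×£400, 38×£900, 35×£1,000 (q = 88 of N = 121).
Gap ratios (z−y)/z: (1400−400)/1400 = 0.7143 (×15); (1400−900)/1400 = 0.3571 (×38); (1400−1000)/1400 = 0.2857 (×35).
Σ = 34.285714. Dividing by the full population N = 121 gives P₁ = 0.2834.

0.2834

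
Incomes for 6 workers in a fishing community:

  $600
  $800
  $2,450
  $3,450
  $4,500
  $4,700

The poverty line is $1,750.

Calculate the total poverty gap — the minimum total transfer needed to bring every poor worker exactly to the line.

Below the line: $600, $800 (q = 2 of N = 6).
Individual gaps: 1750−600 = 1150; 1750−800 = 950.
Aggregate gap = $2,100.

$2,100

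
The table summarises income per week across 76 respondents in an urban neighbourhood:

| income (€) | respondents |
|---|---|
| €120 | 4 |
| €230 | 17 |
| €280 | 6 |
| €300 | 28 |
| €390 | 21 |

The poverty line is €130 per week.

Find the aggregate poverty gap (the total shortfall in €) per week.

Below the line: 4×€120 (q = 4 of N = 76).
Individual gaps: 4×(130−120) = 40.
Aggregate gap = €40.

€40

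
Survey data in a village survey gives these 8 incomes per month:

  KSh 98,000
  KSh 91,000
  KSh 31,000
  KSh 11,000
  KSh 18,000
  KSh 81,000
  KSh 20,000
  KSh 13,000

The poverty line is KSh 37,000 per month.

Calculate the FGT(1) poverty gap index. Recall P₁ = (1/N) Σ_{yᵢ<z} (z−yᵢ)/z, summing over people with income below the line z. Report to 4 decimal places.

Below the line: KSh 11,000, KSh 13,000, KSh 18,000, KSh 20,000, KSh 31,000 (q = 5 of N = 8).
Normalized shortfalls: (37000−11000)/37000 = 0.7027; (37000−13000)/37000 = 0.6486; (37000−18000)/37000 = 0.5135; (37000−20000)/37000 = 0.4595; (37000−31000)/37000 = 0.1622.
Σ = 2.486486. Dividing by the full population N = 8 gives P₁ = 0.3108.

0.3108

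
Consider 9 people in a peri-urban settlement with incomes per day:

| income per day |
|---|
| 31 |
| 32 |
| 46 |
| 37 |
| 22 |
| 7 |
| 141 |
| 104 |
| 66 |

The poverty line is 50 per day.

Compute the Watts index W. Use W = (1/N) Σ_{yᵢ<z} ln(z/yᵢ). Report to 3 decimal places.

0.455

Incomes under z: 7, 22, 31, 32, 37, 46 (q = 6 of N = 9).
ln(z/y) terms: ln(50/7) = 1.9661; ln(50/22) = 0.8210; ln(50/31) = 0.4780; ln(50/32) = 0.4463; ln(50/37) = 0.3011; ln(50/46) = 0.0834.
W = 4.095903 / 9 = 0.455.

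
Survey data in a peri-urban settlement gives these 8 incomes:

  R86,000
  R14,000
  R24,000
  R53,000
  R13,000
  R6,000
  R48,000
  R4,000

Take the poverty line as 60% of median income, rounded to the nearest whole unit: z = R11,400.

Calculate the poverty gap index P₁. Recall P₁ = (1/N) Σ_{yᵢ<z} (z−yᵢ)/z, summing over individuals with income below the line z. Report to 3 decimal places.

0.140

Below the line: R4,000, R6,000 (q = 2 of N = 8).
Shortfall ratios: (11400−4000)/11400 = 0.6491; (11400−6000)/11400 = 0.4737.
Σ = 1.122807. Dividing by the full population N = 8 gives P₁ = 0.140.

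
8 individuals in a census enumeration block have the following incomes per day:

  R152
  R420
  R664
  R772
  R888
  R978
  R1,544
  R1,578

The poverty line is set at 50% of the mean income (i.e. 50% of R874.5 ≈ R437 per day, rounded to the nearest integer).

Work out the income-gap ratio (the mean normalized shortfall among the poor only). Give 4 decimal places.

Below z: R152, R420 (q = 2 of N = 8).
Relative gaps: 0.6522, 0.0389; sum = 0.691076.
I averages over the q = 2 poor units only: 0.691076 / 2 = 0.3455.

0.3455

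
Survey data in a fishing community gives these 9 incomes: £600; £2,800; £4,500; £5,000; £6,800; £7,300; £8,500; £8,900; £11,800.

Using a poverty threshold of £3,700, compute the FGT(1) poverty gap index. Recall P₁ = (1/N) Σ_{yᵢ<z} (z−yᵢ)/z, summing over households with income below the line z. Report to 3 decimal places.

Poor units: £600, £2,800 (q = 2 of N = 9).
Shortfall ratios: (3700−600)/3700 = 0.8378; (3700−2800)/3700 = 0.2432.
Σ = 1.081081. Dividing by the full population N = 9 gives P₁ = 0.120.

0.120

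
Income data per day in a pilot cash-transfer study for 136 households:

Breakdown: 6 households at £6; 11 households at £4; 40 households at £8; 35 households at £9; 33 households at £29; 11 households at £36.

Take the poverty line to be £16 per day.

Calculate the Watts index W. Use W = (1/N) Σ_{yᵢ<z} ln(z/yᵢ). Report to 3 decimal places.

Below the line: 11×£4, 6×£6, 40×£8, 35×£9 (q = 92 of N = 136).
Log shortfalls: ln(16/4) = 1.3863 (×11); ln(16/6) = 0.9808 (×6); ln(16/8) = 0.6931 (×40); ln(16/9) = 0.5754 (×35).
W = 68.997846 / 136 = 0.507.

0.507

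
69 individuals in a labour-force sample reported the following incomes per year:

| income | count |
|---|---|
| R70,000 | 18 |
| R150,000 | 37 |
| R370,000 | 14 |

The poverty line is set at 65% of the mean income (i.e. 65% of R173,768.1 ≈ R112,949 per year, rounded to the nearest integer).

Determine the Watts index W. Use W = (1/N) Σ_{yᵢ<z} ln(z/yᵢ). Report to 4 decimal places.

0.1248

Poor units: 18×R70,000 (q = 18 of N = 69).
Log shortfalls: ln(112949/70000) = 0.4784 (×18).
W = 8.611941 / 69 = 0.1248.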